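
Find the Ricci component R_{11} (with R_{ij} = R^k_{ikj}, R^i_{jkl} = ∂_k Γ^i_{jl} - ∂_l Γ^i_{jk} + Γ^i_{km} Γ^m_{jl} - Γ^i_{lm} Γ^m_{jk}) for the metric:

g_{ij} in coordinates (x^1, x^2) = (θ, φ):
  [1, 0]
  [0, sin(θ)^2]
Non-zero Christoffel symbols (Γ^k_{ij} = Γ^k_{ji}):
Γ^θ_{φ φ} = -sin(2*θ)/2
Γ^φ_{θ φ} = 1/tan(θ)
R^θ_{θ θ θ} = 0 (a repeated index in an antisymmetric pair)
R^φ_{θ φ θ} = ∂_φ Γ^φ_{θ θ} - ∂_θ Γ^φ_{θ φ} + Γ^φ_{φ m} Γ^m_{θ θ} - Γ^φ_{θ m} Γ^m_{θ φ}
  = (0) - (-1/sin(θ)^2) + (0) - (1/tan(θ)^2) = 1
R_{θθ} = R^θ_{θ θ θ} + R^φ_{θ φ θ} = (0) + (1) = 1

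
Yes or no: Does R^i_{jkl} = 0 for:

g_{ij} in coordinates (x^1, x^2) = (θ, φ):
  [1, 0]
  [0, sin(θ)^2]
Non-zero Christoffel symbols:
Γ^θ_{φ φ} = -sin(2*θ)/2
Γ^φ_{θ φ} = 1/tan(θ)
Ricci tensor: R_{θθ} = 1, R_{θφ} = 0, R_{φφ} = sin(θ)^2
The Ricci tensor is non-zero, so the Riemann tensor is non-zero: not flat.
No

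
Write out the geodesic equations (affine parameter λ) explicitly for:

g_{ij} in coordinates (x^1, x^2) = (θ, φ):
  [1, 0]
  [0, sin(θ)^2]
Geodesic equation: d^2x^k/dλ^2 + Γ^k_{ij} (dx^i/dλ)(dx^j/dλ) = 0.
Non-zero Christoffel symbols:
Γ^θ_{φ φ} = -sin(2*θ)/2
Γ^φ_{θ φ} = 1/tan(θ)
Substituting (the symmetric pair Γ^k_{ij}, Γ^k_{ji} combines into a factor 2):
d^2θ/dλ^2 - (sin(2*θ)/2) (dφ/dλ)^2 = 0
d^2φ/dλ^2 + (2/tan(θ)) (dθ/dλ)(dφ/dλ) = 0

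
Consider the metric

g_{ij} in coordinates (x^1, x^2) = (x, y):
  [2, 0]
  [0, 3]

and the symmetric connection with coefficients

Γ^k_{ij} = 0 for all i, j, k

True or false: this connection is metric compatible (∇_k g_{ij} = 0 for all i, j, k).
Using ∇_k g_{ij} = ∂_k g_{ij} - Γ^m_{ki} g_{mj} - Γ^m_{kj} g_{im}:
e.g. ∇_x g_{xx} = (0) - (0) - (0) = 0
Every component ∇_k g_{ij} vanishes: the connection is metric compatible.
True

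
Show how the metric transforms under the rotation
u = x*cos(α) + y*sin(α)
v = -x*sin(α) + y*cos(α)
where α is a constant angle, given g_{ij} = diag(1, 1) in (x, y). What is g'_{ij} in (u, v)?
Invert the transformation: x = u*cos(α) - v*sin(α), y = u*sin(α) + v*cos(α)
g'_{ij} = (∂x^k/∂x'^i)(∂x^l/∂x'^j) g_{kl}; with g_{kl} = δ_{kl} this is Σ_k (∂x^k/∂x'^i)(∂x^k/∂x'^j).
Jacobian: ∂x/∂u = cos(α), ∂x/∂v = -sin(α), ∂y/∂u = sin(α), ∂y/∂v = cos(α)
g'_{uu} = (cos(α))(cos(α)) + (sin(α))(sin(α)) = 1
g'_{uv} = (cos(α))(-sin(α)) + (sin(α))(cos(α)) = 0
g'_{vv} = (-sin(α))(-sin(α)) + (cos(α))(cos(α)) = 1
g'_{ij} = diag(1, 1)
The Euclidean metric is invariant under rotations.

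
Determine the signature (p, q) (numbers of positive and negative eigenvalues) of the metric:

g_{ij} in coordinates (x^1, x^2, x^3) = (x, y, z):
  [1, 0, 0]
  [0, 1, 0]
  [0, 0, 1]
The metric is diagonal, so its eigenvalues are the diagonal entries: 1, 1, 1 (at a generic point, where coordinate-dependent entries are positive).
3 positive, 0 negative.
(3, 0) - Riemannian (positive definite)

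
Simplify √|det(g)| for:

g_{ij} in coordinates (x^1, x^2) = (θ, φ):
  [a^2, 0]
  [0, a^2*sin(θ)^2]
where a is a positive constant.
det(g) = a^4*sin(θ)^2
√|det(g)| = a^2*sin(θ) (taking 0 < θ < π so that |sin(θ)| = sin(θ))
Volume element: dV = a^2*sin(θ) dθ dφ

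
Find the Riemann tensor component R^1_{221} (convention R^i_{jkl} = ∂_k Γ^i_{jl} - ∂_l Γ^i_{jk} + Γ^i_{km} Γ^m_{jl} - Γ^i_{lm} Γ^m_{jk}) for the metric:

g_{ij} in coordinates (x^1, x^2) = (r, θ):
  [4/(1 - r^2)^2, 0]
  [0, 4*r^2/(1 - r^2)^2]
Non-zero Christoffel symbols (Γ^k_{ij} = Γ^k_{ji}):
Γ^r_{r r} = 2*r/(1 - r^2)
Γ^r_{θ θ} = (r^3 + r)/(r^2 - 1)
Γ^θ_{r θ} = (-r^2 - 1)/(r^3 - r)
R^r_{θ θ r} = ∂_θ Γ^r_{θ r} - ∂_r Γ^r_{θ θ} + Γ^r_{θ m} Γ^m_{θ r} - Γ^r_{r m} Γ^m_{θ θ}
  = (0) - ((r^4 - 4*r^2 - 1)/(r^2 - 1)^2) + (-(r^2 + 1)^2/(r^2 - 1)^2) - (-2*r^2*(r^2 + 1)/(r^2 - 1)^2) = 4*r^2/(r^2 - 1)^2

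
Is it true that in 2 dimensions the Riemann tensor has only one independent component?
The number of independent components is n^2(n^2-1)/12 = 4·3/12 = 1 for n = 2 (e.g. R_{1212}).
Yes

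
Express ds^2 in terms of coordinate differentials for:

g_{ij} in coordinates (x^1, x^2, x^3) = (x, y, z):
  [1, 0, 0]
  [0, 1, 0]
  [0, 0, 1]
ds^2 = g_{ij} dx^i dx^j; only the non-zero components contribute.
ds^2 = dx^2 + dy^2 + dz^2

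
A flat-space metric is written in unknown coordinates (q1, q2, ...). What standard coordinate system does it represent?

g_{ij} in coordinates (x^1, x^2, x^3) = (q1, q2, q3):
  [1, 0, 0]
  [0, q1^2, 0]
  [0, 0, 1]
The line element ds^2 = dq1^2 + q1^2 dq2^2 + dq3^2 is dr^2 + r^2 dθ^2 + dz^2 with q1 = r, q2 = θ, q3 = z.
cylindrical coordinates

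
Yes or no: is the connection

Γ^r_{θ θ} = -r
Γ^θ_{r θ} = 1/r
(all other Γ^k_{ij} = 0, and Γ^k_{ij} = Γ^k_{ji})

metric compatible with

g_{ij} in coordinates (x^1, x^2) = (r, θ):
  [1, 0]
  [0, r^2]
Using ∇_k g_{ij} = ∂_k g_{ij} - Γ^m_{ki} g_{mj} - Γ^m_{kj} g_{im}:
e.g. ∇_r g_{θθ} = (2*r) - (r) - (r) = 0
Every component ∇_k g_{ij} vanishes: the connection is metric compatible.
Yes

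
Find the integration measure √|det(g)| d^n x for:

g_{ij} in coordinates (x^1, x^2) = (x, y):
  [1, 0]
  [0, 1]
det(g) = 1
√|det(g)| = 1
Volume element: dV = 1 dx dy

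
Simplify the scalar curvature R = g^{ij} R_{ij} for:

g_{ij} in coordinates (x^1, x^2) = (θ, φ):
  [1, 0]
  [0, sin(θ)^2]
Non-zero Christoffel symbols (Γ^k_{ij} = Γ^k_{ji}):
Γ^θ_{φ φ} = -sin(2*θ)/2
Γ^φ_{θ φ} = 1/tan(θ)
Ricci tensor (R_{ij} = R^k_{ikj}): R_{θθ} = 1, R_{θφ} = 0, R_{φφ} = sin(θ)^2
Inverse metric: g^{θθ} = 1, g^{φφ} = 1/sin(θ)^2
R = g^{ij} R_{ij} = (1)(1) + (1/sin(θ)^2)(sin(θ)^2) = 2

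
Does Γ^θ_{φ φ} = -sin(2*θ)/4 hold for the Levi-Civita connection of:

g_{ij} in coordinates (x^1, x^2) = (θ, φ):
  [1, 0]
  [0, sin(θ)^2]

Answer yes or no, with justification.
Γ^θ_{φ φ} = (1/2) g^{θθ} (∂_φ g_{θφ} + ∂_φ g_{θφ} - ∂_θ g_{φφ}) = (1/2)(1)((0) + (0) - (sin(2*θ))) = -sin(2*θ)/2
This differs from the proposed value -sin(2*θ)/4.
No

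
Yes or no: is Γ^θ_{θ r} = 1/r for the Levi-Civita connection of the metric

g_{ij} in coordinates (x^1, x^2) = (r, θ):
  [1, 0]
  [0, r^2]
Γ^θ_{θ r} = (1/2) g^{θθ} (∂_θ g_{θr} + ∂_r g_{θθ} - ∂_θ g_{θr}) = (1/2)(1/r^2)((0) + (2*r) - (0)) = 1/r
This equals the proposed value 1/r.
Yes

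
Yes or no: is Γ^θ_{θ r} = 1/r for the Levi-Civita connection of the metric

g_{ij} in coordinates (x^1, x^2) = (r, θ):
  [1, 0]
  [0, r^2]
Γ^θ_{θ r} = (1/2) g^{θθ} (∂_θ g_{θr} + ∂_r g_{θθ} - ∂_θ g_{θr}) = (1/2)(1/r^2)((0) + (2*r) - (0)) = 1/r
This equals the proposed value 1/r.
Yes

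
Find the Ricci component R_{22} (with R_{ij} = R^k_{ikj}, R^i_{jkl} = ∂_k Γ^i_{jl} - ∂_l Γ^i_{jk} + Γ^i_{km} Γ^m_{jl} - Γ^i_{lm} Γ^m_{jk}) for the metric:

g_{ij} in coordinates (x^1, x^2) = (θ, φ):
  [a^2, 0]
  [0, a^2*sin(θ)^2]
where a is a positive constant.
Non-zero Christoffel symbols (Γ^k_{ij} = Γ^k_{ji}):
Γ^θ_{φ φ} = -sin(2*θ)/2
Γ^φ_{θ φ} = 1/tan(θ)
R^θ_{φ θ φ} = ∂_θ Γ^θ_{φ φ} - ∂_φ Γ^θ_{φ θ} + Γ^θ_{θ m} Γ^m_{φ φ} - Γ^θ_{φ m} Γ^m_{φ θ}
  = (-cos(2*θ)) - (0) + (0) - (-cos(θ)^2) = sin(θ)^2
R^φ_{φ φ φ} = 0 (a repeated index in an antisymmetric pair)
R_{φφ} = R^θ_{φ θ φ} + R^φ_{φ φ φ} = (sin(θ)^2) + (0) = sin(θ)^2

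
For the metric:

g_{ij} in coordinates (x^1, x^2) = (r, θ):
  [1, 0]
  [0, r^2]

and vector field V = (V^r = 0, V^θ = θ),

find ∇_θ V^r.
Non-zero Christoffel symbols:
Γ^r_{θ θ} = -r
Γ^θ_{r θ} = 1/r
∇_θ V^r = ∂_θ V^r + Γ^r_{θ j} V^j
  = (0) + (0)(0) + (-r)(θ)
  = -r*θ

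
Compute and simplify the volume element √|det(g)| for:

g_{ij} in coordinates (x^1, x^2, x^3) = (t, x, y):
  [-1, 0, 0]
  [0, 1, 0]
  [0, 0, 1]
det(g) = -1
√|det(g)| = 1
Volume element: dV = 1 dt dx dy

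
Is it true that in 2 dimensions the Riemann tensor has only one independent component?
The number of independent components is n^2(n^2-1)/12 = 4·3/12 = 1 for n = 2 (e.g. R_{1212}).
Yes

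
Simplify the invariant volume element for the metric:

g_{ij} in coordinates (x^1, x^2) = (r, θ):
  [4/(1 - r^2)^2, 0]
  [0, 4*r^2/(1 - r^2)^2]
det(g) = 16*r^2/(1 - r^2)^4
√|det(g)| = 4*r/(r^2 - 1)^2
Volume element: dV = 4*r/(r^2 - 1)^2 dr dθ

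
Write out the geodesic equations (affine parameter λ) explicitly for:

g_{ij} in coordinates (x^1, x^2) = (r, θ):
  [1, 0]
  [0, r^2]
Geodesic equation: d^2x^k/dλ^2 + Γ^k_{ij} (dx^i/dλ)(dx^j/dλ) = 0.
Non-zero Christoffel symbols:
Γ^r_{θ θ} = -r
Γ^θ_{r θ} = 1/r
Substituting (the symmetric pair Γ^k_{ij}, Γ^k_{ji} combines into a factor 2):
d^2r/dλ^2 - r (dθ/dλ)^2 = 0
d^2θ/dλ^2 + (2/r) (dr/dλ)(dθ/dλ) = 0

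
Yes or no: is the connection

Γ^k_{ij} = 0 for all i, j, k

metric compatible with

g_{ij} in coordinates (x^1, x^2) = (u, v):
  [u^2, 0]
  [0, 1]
Using ∇_k g_{ij} = ∂_k g_{ij} - Γ^m_{ki} g_{mj} - Γ^m_{kj} g_{im}:
∇_u g_{uu} = (2*u) - (0) - (0) = 2*u ≠ 0
So the connection is not metric compatible (it is not the Levi-Civita connection).
No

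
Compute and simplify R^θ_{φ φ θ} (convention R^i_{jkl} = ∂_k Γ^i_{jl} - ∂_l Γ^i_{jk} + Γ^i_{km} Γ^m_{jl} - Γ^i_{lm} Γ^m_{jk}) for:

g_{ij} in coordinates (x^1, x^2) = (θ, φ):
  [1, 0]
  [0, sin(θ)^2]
Non-zero Christoffel symbols (Γ^k_{ij} = Γ^k_{ji}):
Γ^θ_{φ φ} = -sin(2*θ)/2
Γ^φ_{θ φ} = 1/tan(θ)
R^θ_{φ φ θ} = ∂_φ Γ^θ_{φ θ} - ∂_θ Γ^θ_{φ φ} + Γ^θ_{φ m} Γ^m_{φ θ} - Γ^θ_{θ m} Γ^m_{φ φ}
  = (0) - (-cos(2*θ)) + (-cos(θ)^2) - (0) = -sin(θ)^2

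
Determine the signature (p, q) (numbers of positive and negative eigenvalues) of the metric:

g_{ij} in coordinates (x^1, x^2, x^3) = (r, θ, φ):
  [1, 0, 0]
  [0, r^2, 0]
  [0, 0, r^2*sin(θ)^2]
The metric is diagonal, so its eigenvalues are the diagonal entries: 1, r^2, r^2*sin(θ)^2 (at a generic point, where coordinate-dependent entries are positive).
3 positive, 0 negative.
(3, 0) - Riemannian (positive definite)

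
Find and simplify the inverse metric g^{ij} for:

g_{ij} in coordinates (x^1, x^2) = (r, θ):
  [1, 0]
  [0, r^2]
The metric is diagonal, so g^{ij} is diagonal with entries 1/g_{ii}: diag(1, 1/(r^2)).
g^{ij}:
  [1, 0]
  [0, 1/r^2]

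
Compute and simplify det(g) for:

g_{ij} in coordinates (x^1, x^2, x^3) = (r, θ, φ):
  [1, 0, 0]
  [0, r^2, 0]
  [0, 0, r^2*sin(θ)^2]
Diagonal metric: det(g) = g_{11}·g_{22}·g_{33}
= (1)·(r^2)·(r^2*sin(θ)^2)
det(g) = r^4*sin(θ)^2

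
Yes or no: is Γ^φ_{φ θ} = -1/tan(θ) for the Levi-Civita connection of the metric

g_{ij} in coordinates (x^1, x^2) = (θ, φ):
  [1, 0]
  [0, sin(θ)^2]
Γ^φ_{φ θ} = (1/2) g^{φφ} (∂_φ g_{φθ} + ∂_θ g_{φφ} - ∂_φ g_{φθ}) = (1/2)(1/sin(θ)^2)((0) + (sin(2*θ)) - (0)) = 1/tan(θ)
This differs from the proposed value -1/tan(θ).
No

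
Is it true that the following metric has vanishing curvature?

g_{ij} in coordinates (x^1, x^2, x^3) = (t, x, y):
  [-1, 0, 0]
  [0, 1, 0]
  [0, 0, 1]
All metric components are constant, so every Christoffel symbol vanishes and R^i_{jkl} = 0.
Yes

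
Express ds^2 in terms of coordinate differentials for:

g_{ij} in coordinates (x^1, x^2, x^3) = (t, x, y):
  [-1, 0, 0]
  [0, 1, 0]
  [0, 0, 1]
ds^2 = g_{ij} dx^i dx^j; only the non-zero components contribute.
ds^2 = -dt^2 + dx^2 + dy^2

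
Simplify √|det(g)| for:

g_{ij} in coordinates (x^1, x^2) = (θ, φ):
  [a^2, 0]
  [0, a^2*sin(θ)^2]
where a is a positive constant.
det(g) = a^4*sin(θ)^2
√|det(g)| = a^2*sin(θ) (taking 0 < θ < π so that |sin(θ)| = sin(θ))
Volume element: dV = a^2*sin(θ) dθ dφ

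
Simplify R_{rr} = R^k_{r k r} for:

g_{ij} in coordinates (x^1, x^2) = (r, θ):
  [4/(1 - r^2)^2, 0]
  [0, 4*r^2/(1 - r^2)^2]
Non-zero Christoffel symbols (Γ^k_{ij} = Γ^k_{ji}):
Γ^r_{r r} = 2*r/(1 - r^2)
Γ^r_{θ θ} = (r^3 + r)/(r^2 - 1)
Γ^θ_{r θ} = (-r^2 - 1)/(r^3 - r)
R^r_{r r r} = 0 (a repeated index in an antisymmetric pair)
R^θ_{r θ r} = ∂_θ Γ^θ_{r r} - ∂_r Γ^θ_{r θ} + Γ^θ_{θ m} Γ^m_{r r} - Γ^θ_{r m} Γ^m_{r θ}
  = (0) - ((r^4 + 4*r^2 - 1)/(r^3 - r)^2) + (2*(r^2 + 1)/(r^2 - 1)^2) - ((r^2 + 1)^2/(r^3 - r)^2) = -4/(r^2 - 1)^2
R_{rr} = R^r_{r r r} + R^θ_{r θ r} = (0) + (-4/(r^2 - 1)^2) = -4/(r^2 - 1)^2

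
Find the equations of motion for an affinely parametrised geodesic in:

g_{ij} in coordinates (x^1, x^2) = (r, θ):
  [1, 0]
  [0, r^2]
Geodesic equation: d^2x^k/dλ^2 + Γ^k_{ij} (dx^i/dλ)(dx^j/dλ) = 0.
Non-zero Christoffel symbols:
Γ^r_{θ θ} = -r
Γ^θ_{r θ} = 1/r
Substituting (the symmetric pair Γ^k_{ij}, Γ^k_{ji} combines into a factor 2):
d^2r/dλ^2 - r (dθ/dλ)^2 = 0
d^2θ/dλ^2 + (2/r) (dr/dλ)(dθ/dλ) = 0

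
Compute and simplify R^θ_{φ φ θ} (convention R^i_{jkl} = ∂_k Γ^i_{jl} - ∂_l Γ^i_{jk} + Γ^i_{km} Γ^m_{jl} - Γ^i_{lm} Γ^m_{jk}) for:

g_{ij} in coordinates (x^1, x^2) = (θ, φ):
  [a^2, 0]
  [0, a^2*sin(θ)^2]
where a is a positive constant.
Non-zero Christoffel symbols (Γ^k_{ij} = Γ^k_{ji}):
Γ^θ_{φ φ} = -sin(2*θ)/2
Γ^φ_{θ φ} = 1/tan(θ)
R^θ_{φ φ θ} = ∂_φ Γ^θ_{φ θ} - ∂_θ Γ^θ_{φ φ} + Γ^θ_{φ m} Γ^m_{φ θ} - Γ^θ_{θ m} Γ^m_{φ φ}
  = (0) - (-cos(2*θ)) + (-cos(θ)^2) - (0) = -sin(θ)^2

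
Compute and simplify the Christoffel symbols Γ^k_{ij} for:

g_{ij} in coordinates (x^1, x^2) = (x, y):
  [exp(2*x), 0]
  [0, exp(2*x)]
Using Γ^k_{ij} = (1/2) g^{km} (∂_i g_{mj} + ∂_j g_{mi} - ∂_m g_{ij}); the metric is diagonal, so only the m = k term contributes.
Non-zero symbols (using the symmetry Γ^k_{ij} = Γ^k_{ji}):
Γ^x_{x x} = (1/2) g^{xx} (∂_x g_{xx} + ∂_x g_{xx} - ∂_x g_{xx}) = (1/2)(exp(-2*x))((2*exp(2*x)) + (2*exp(2*x)) - (2*exp(2*x))) = 1
Γ^x_{y y} = (1/2) g^{xx} (∂_y g_{xy} + ∂_y g_{xy} - ∂_x g_{yy}) = (1/2)(exp(-2*x))((0) + (0) - (2*exp(2*x))) = -1
Γ^y_{x y} = (1/2) g^{yy} (∂_x g_{yy} + ∂_y g_{yx} - ∂_y g_{xy}) = (1/2)(exp(-2*x))((2*exp(2*x)) + (0) - (0)) = 1
All other Christoffel symbols are zero.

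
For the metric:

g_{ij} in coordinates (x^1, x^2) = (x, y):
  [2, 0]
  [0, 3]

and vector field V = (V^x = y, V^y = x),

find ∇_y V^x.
All Christoffel symbols are zero.
∇_y V^x = ∂_y V^x + Γ^x_{y j} V^j
  = (1) + (0)(y) + (0)(x)
  = 1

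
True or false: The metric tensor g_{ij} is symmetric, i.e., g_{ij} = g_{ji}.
By definition the metric is a symmetric bilinear form, g_{ij} = g_{ji}.
True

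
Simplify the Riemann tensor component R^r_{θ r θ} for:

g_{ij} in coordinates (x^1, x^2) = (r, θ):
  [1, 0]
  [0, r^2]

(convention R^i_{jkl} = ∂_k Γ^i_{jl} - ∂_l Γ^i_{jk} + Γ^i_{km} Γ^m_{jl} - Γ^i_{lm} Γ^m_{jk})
Non-zero Christoffel symbols (Γ^k_{ij} = Γ^k_{ji}):
Γ^r_{θ θ} = -r
Γ^θ_{r θ} = 1/r
R^r_{θ r θ} = ∂_r Γ^r_{θ θ} - ∂_θ Γ^r_{θ r} + Γ^r_{r m} Γ^m_{θ θ} - Γ^r_{θ m} Γ^m_{θ r}
  = (-1) - (0) + (0) - (-1) = 0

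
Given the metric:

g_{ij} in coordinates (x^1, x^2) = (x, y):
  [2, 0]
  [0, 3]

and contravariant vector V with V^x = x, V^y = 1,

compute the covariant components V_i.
V_i = g_{ij} V^j:
V_x = (2)(x) + (0)(1) = 2*x
V_y = (0)(x) + (3)(1) = 3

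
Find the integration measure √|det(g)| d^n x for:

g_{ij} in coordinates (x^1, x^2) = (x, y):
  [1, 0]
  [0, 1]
det(g) = 1
√|det(g)| = 1
Volume element: dV = 1 dx dy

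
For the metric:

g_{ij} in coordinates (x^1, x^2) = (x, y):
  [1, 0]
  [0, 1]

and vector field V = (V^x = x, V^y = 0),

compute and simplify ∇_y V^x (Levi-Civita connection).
All Christoffel symbols are zero.
∇_y V^x = ∂_y V^x + Γ^x_{y j} V^j
  = (0) + (0)(x) + (0)(0)
  = 0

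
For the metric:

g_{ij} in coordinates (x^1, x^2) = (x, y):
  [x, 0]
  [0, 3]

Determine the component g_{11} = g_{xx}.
With x^1 = x, x^2 = y, g_{11} = g_{xx} is the row-1, column-1 entry of the matrix.
g_{11} = x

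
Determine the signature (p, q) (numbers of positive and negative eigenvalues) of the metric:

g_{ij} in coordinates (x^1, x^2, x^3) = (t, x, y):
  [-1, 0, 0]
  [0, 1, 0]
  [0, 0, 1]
The metric is diagonal, so its eigenvalues are the diagonal entries: -1, 1, 1 (at a generic point, where coordinate-dependent entries are positive).
2 positive, 1 negative.
(2, 1) - Lorentzian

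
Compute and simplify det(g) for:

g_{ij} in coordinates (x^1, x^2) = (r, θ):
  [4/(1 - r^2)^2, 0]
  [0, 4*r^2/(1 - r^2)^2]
For a 2×2 metric: det(g) = g_{11}·g_{22} - g_{12}·g_{21}
= (4/(1 - r^2)^2)·(4*r^2/(1 - r^2)^2) - (0)·(0)
= 16*r^2/(1 - r^2)^4 - 0
det(g) = 16*r^2/(1 - r^2)^4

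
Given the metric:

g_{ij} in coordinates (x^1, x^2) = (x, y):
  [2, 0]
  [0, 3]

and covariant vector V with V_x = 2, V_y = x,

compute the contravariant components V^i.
Inverse metric (diagonal): g^{xx} = 1/2, g^{yy} = 1/3
V^i = g^{ij} V_j:
V^x = (1/2)(2) + (0)(x) = 1
V^y = (0)(2) + (1/3)(x) = x/3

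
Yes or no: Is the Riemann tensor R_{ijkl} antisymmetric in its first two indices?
R_{ijkl} = -R_{jikl} (follows from metric compatibility).
Yes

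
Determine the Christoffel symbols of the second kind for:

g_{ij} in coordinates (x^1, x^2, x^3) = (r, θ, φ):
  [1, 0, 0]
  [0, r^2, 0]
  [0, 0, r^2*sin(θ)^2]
Using Γ^k_{ij} = (1/2) g^{km} (∂_i g_{mj} + ∂_j g_{mi} - ∂_m g_{ij}); the metric is diagonal, so only the m = k term contributes.
Non-zero symbols (using the symmetry Γ^k_{ij} = Γ^k_{ji}):
Γ^r_{θ θ} = (1/2) g^{rr} (∂_θ g_{rθ} + ∂_θ g_{rθ} - ∂_r g_{θθ}) = (1/2)(1)((0) + (0) - (2*r)) = -r
Γ^r_{φ φ} = (1/2) g^{rr} (∂_φ g_{rφ} + ∂_φ g_{rφ} - ∂_r g_{φφ}) = (1/2)(1)((0) + (0) - (2*r*sin(θ)^2)) = -r*sin(θ)^2
Γ^θ_{r θ} = (1/2) g^{θθ} (∂_r g_{θθ} + ∂_θ g_{θr} - ∂_θ g_{rθ}) = (1/2)(1/r^2)((2*r) + (0) - (0)) = 1/r
Γ^θ_{φ φ} = (1/2) g^{θθ} (∂_φ g_{θφ} + ∂_φ g_{θφ} - ∂_θ g_{φφ}) = (1/2)(1/r^2)((0) + (0) - (r^2*sin(2*θ))) = -sin(2*θ)/2
Γ^φ_{r φ} = (1/2) g^{φφ} (∂_r g_{φφ} + ∂_φ g_{φr} - ∂_φ g_{rφ}) = (1/2)(1/(r^2*sin(θ)^2))((2*r*sin(θ)^2) + (0) - (0)) = 1/r
Γ^φ_{θ φ} = (1/2) g^{φφ} (∂_θ g_{φφ} + ∂_φ g_{φθ} - ∂_φ g_{θφ}) = (1/2)(1/(r^2*sin(θ)^2))((r^2*sin(2*θ)) + (0) - (0)) = 1/tan(θ)
All other Christoffel symbols are zero.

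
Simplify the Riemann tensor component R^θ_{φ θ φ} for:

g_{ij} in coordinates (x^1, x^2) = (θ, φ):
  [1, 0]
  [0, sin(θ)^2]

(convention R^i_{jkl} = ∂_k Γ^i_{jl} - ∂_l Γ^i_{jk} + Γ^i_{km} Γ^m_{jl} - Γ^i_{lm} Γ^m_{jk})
Non-zero Christoffel symbols (Γ^k_{ij} = Γ^k_{ji}):
Γ^θ_{φ φ} = -sin(2*θ)/2
Γ^φ_{θ φ} = 1/tan(θ)
R^θ_{φ θ φ} = ∂_θ Γ^θ_{φ φ} - ∂_φ Γ^θ_{φ θ} + Γ^θ_{θ m} Γ^m_{φ φ} - Γ^θ_{φ m} Γ^m_{φ θ}
  = (-cos(2*θ)) - (0) + (0) - (-cos(θ)^2) = sin(θ)^2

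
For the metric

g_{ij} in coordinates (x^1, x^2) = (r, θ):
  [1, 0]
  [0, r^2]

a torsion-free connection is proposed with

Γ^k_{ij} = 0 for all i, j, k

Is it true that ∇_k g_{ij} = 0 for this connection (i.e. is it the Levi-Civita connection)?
Using ∇_k g_{ij} = ∂_k g_{ij} - Γ^m_{ki} g_{mj} - Γ^m_{kj} g_{im}:
∇_r g_{θθ} = (2*r) - (0) - (0) = 2*r ≠ 0
So the connection is not metric compatible (it is not the Levi-Civita connection).
No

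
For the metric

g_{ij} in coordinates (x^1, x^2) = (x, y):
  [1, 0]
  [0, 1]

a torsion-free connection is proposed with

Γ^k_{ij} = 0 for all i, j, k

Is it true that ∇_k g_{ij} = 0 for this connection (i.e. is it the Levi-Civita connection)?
Using ∇_k g_{ij} = ∂_k g_{ij} - Γ^m_{ki} g_{mj} - Γ^m_{kj} g_{im}:
e.g. ∇_x g_{yy} = (0) - (0) - (0) = 0
Every component ∇_k g_{ij} vanishes: the connection is metric compatible.
Yes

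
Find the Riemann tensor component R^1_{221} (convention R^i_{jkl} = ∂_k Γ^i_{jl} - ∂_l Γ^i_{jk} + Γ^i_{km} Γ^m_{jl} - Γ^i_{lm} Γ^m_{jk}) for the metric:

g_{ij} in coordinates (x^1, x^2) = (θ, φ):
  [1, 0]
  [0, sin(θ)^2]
Non-zero Christoffel symbols (Γ^k_{ij} = Γ^k_{ji}):
Γ^θ_{φ φ} = -sin(2*θ)/2
Γ^φ_{θ φ} = 1/tan(θ)
R^θ_{φ φ θ} = ∂_φ Γ^θ_{φ θ} - ∂_θ Γ^θ_{φ φ} + Γ^θ_{φ m} Γ^m_{φ θ} - Γ^θ_{θ m} Γ^m_{φ φ}
  = (0) - (-cos(2*θ)) + (-cos(θ)^2) - (0) = -sin(θ)^2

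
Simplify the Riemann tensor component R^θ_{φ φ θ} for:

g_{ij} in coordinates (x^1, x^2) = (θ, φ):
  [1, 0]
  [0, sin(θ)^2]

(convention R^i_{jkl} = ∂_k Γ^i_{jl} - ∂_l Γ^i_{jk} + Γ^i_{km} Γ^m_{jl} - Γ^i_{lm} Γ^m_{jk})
Non-zero Christoffel symbols (Γ^k_{ij} = Γ^k_{ji}):
Γ^θ_{φ φ} = -sin(2*θ)/2
Γ^φ_{θ φ} = 1/tan(θ)
R^θ_{φ φ θ} = ∂_φ Γ^θ_{φ θ} - ∂_θ Γ^θ_{φ φ} + Γ^θ_{φ m} Γ^m_{φ θ} - Γ^θ_{θ m} Γ^m_{φ φ}
  = (0) - (-cos(2*θ)) + (-cos(θ)^2) - (0) = -sin(θ)^2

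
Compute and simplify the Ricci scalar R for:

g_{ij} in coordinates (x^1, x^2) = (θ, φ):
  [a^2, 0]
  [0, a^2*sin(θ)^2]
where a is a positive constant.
Non-zero Christoffel symbols (Γ^k_{ij} = Γ^k_{ji}):
Γ^θ_{φ φ} = -sin(2*θ)/2
Γ^φ_{θ φ} = 1/tan(θ)
Ricci tensor (R_{ij} = R^k_{ikj}): R_{θθ} = 1, R_{θφ} = 0, R_{φφ} = sin(θ)^2
Inverse metric: g^{θθ} = 1/a^2, g^{φφ} = 1/(a^2*sin(θ)^2)
R = g^{ij} R_{ij} = (1/a^2)(1) + (1/(a^2*sin(θ)^2))(sin(θ)^2) = 2/a^2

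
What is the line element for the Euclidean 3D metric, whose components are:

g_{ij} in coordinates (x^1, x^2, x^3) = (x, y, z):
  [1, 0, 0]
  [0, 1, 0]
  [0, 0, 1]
ds^2 = g_{ij} dx^i dx^j; only the non-zero components contribute.
ds^2 = dx^2 + dy^2 + dz^2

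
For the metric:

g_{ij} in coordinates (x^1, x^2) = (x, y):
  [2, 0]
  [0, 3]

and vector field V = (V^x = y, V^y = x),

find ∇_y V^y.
All Christoffel symbols are zero.
∇_y V^y = ∂_y V^y + Γ^y_{y j} V^j
  = (0) + (0)(y) + (0)(x)
  = 0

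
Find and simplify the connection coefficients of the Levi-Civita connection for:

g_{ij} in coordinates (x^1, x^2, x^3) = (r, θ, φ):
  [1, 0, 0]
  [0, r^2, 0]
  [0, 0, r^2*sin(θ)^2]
Using Γ^k_{ij} = (1/2) g^{km} (∂_i g_{mj} + ∂_j g_{mi} - ∂_m g_{ij}); the metric is diagonal, so only the m = k term contributes.
Non-zero symbols (using the symmetry Γ^k_{ij} = Γ^k_{ji}):
Γ^r_{θ θ} = (1/2) g^{rr} (∂_θ g_{rθ} + ∂_θ g_{rθ} - ∂_r g_{θθ}) = (1/2)(1)((0) + (0) - (2*r)) = -r
Γ^r_{φ φ} = (1/2) g^{rr} (∂_φ g_{rφ} + ∂_φ g_{rφ} - ∂_r g_{φφ}) = (1/2)(1)((0) + (0) - (2*r*sin(θ)^2)) = -r*sin(θ)^2
Γ^θ_{r θ} = (1/2) g^{θθ} (∂_r g_{θθ} + ∂_θ g_{θr} - ∂_θ g_{rθ}) = (1/2)(1/r^2)((2*r) + (0) - (0)) = 1/r
Γ^θ_{φ φ} = (1/2) g^{θθ} (∂_φ g_{θφ} + ∂_φ g_{θφ} - ∂_θ g_{φφ}) = (1/2)(1/r^2)((0) + (0) - (r^2*sin(2*θ))) = -sin(2*θ)/2
Γ^φ_{r φ} = (1/2) g^{φφ} (∂_r g_{φφ} + ∂_φ g_{φr} - ∂_φ g_{rφ}) = (1/2)(1/(r^2*sin(θ)^2))((2*r*sin(θ)^2) + (0) - (0)) = 1/r
Γ^φ_{θ φ} = (1/2) g^{φφ} (∂_θ g_{φφ} + ∂_φ g_{φθ} - ∂_φ g_{θφ}) = (1/2)(1/(r^2*sin(θ)^2))((r^2*sin(2*θ)) + (0) - (0)) = 1/tan(θ)
All other Christoffel symbols are zero.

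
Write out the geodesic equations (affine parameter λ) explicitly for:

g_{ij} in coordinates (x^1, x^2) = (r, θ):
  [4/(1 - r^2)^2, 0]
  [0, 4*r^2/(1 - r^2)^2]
Geodesic equation: d^2x^k/dλ^2 + Γ^k_{ij} (dx^i/dλ)(dx^j/dλ) = 0.
Non-zero Christoffel symbols:
Γ^r_{r r} = 2*r/(1 - r^2)
Γ^r_{θ θ} = (r^3 + r)/(r^2 - 1)
Γ^θ_{r θ} = (-r^2 - 1)/(r^3 - r)
Substituting (the symmetric pair Γ^k_{ij}, Γ^k_{ji} combines into a factor 2):
d^2r/dλ^2 + (2*r/(1 - r^2)) (dr/dλ)^2 + ((r^3 + r)/(r^2 - 1)) (dθ/dλ)^2 = 0
d^2θ/dλ^2 + ((-2*r^2 - 2)/(r^3 - r)) (dr/dλ)(dθ/dλ) = 0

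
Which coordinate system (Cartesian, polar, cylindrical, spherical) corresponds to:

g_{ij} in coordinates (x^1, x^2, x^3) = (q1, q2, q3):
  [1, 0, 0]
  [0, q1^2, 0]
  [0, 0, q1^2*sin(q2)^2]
The line element ds^2 = dq1^2 + q1^2 dq2^2 + q1^2 sin(q2)^2 dq3^2 is dr^2 + r^2 dθ^2 + r^2 sin(θ)^2 dφ^2 with q1 = r, q2 = θ, q3 = φ.
spherical coordinates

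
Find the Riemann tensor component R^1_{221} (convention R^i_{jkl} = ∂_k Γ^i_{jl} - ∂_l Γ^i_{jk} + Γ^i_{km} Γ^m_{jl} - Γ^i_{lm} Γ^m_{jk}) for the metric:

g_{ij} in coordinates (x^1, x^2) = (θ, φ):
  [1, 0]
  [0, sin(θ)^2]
Non-zero Christoffel symbols (Γ^k_{ij} = Γ^k_{ji}):
Γ^θ_{φ φ} = -sin(2*θ)/2
Γ^φ_{θ φ} = 1/tan(θ)
R^θ_{φ φ θ} = ∂_φ Γ^θ_{φ θ} - ∂_θ Γ^θ_{φ φ} + Γ^θ_{φ m} Γ^m_{φ θ} - Γ^θ_{θ m} Γ^m_{φ φ}
  = (0) - (-cos(2*θ)) + (-cos(θ)^2) - (0) = -sin(θ)^2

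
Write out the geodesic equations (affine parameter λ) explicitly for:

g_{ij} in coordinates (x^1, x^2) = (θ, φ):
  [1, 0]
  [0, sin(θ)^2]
Geodesic equation: d^2x^k/dλ^2 + Γ^k_{ij} (dx^i/dλ)(dx^j/dλ) = 0.
Non-zero Christoffel symbols:
Γ^θ_{φ φ} = -sin(2*θ)/2
Γ^φ_{θ φ} = 1/tan(θ)
Substituting (the symmetric pair Γ^k_{ij}, Γ^k_{ji} combines into a factor 2):
d^2θ/dλ^2 - (sin(2*θ)/2) (dφ/dλ)^2 = 0
d^2φ/dλ^2 + (2/tan(θ)) (dθ/dλ)(dφ/dλ) = 0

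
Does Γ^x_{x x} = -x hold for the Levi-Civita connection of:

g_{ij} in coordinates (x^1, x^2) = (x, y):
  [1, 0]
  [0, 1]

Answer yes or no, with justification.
Γ^x_{x x} = (1/2) g^{xx} (∂_x g_{xx} + ∂_x g_{xx} - ∂_x g_{xx}) = (1/2)(1)((0) + (0) - (0)) = 0
This differs from the proposed value -x.
No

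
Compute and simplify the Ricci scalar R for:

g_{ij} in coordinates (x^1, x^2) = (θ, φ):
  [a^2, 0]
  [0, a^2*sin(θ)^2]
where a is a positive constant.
Non-zero Christoffel symbols (Γ^k_{ij} = Γ^k_{ji}):
Γ^θ_{φ φ} = -sin(2*θ)/2
Γ^φ_{θ φ} = 1/tan(θ)
Ricci tensor (R_{ij} = R^k_{ikj}): R_{θθ} = 1, R_{θφ} = 0, R_{φφ} = sin(θ)^2
Inverse metric: g^{θθ} = 1/a^2, g^{φφ} = 1/(a^2*sin(θ)^2)
R = g^{ij} R_{ij} = (1/a^2)(1) + (1/(a^2*sin(θ)^2))(sin(θ)^2) = 2/a^2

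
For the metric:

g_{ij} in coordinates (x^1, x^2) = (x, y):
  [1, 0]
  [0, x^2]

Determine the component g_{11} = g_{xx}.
With x^1 = x, x^2 = y, g_{11} = g_{xx} is the row-1, column-1 entry of the matrix.
g_{11} = 1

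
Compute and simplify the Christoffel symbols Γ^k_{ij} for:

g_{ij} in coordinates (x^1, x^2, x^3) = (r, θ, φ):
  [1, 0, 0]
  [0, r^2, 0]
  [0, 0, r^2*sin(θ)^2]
Using Γ^k_{ij} = (1/2) g^{km} (∂_i g_{mj} + ∂_j g_{mi} - ∂_m g_{ij}); the metric is diagonal, so only the m = k term contributes.
Non-zero symbols (using the symmetry Γ^k_{ij} = Γ^k_{ji}):
Γ^r_{θ θ} = (1/2) g^{rr} (∂_θ g_{rθ} + ∂_θ g_{rθ} - ∂_r g_{θθ}) = (1/2)(1)((0) + (0) - (2*r)) = -r
Γ^r_{φ φ} = (1/2) g^{rr} (∂_φ g_{rφ} + ∂_φ g_{rφ} - ∂_r g_{φφ}) = (1/2)(1)((0) + (0) - (2*r*sin(θ)^2)) = -r*sin(θ)^2
Γ^θ_{r θ} = (1/2) g^{θθ} (∂_r g_{θθ} + ∂_θ g_{θr} - ∂_θ g_{rθ}) = (1/2)(1/r^2)((2*r) + (0) - (0)) = 1/r
Γ^θ_{φ φ} = (1/2) g^{θθ} (∂_φ g_{θφ} + ∂_φ g_{θφ} - ∂_θ g_{φφ}) = (1/2)(1/r^2)((0) + (0) - (r^2*sin(2*θ))) = -sin(2*θ)/2
Γ^φ_{r φ} = (1/2) g^{φφ} (∂_r g_{φφ} + ∂_φ g_{φr} - ∂_φ g_{rφ}) = (1/2)(1/(r^2*sin(θ)^2))((2*r*sin(θ)^2) + (0) - (0)) = 1/r
Γ^φ_{θ φ} = (1/2) g^{φφ} (∂_θ g_{φφ} + ∂_φ g_{φθ} - ∂_φ g_{θφ}) = (1/2)(1/(r^2*sin(θ)^2))((r^2*sin(2*θ)) + (0) - (0)) = 1/tan(θ)
All other Christoffel symbols are zero.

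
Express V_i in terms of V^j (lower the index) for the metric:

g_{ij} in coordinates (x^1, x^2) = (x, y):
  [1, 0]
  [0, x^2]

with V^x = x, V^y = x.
V_i = g_{ij} V^j:
V_x = (1)(x) + (0)(x) = x
V_y = (0)(x) + (x^2)(x) = x^3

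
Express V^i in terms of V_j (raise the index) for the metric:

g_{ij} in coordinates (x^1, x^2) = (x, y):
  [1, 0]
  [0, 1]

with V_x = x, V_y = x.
Inverse metric (diagonal): g^{xx} = 1, g^{yy} = 1
V^i = g^{ij} V_j:
V^x = (1)(x) + (0)(x) = x
V^y = (0)(x) + (1)(x) = x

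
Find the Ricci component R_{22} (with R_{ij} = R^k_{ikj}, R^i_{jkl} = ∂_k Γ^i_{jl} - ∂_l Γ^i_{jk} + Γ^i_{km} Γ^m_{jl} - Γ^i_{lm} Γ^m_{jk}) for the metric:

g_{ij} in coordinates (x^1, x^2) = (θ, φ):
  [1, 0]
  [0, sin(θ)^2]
Non-zero Christoffel symbols (Γ^k_{ij} = Γ^k_{ji}):
Γ^θ_{φ φ} = -sin(2*θ)/2
Γ^φ_{θ φ} = 1/tan(θ)
R^θ_{φ θ φ} = ∂_θ Γ^θ_{φ φ} - ∂_φ Γ^θ_{φ θ} + Γ^θ_{θ m} Γ^m_{φ φ} - Γ^θ_{φ m} Γ^m_{φ θ}
  = (-cos(2*θ)) - (0) + (0) - (-cos(θ)^2) = sin(θ)^2
R^φ_{φ φ φ} = 0 (a repeated index in an antisymmetric pair)
R_{φφ} = R^θ_{φ θ φ} + R^φ_{φ φ φ} = (sin(θ)^2) + (0) = sin(θ)^2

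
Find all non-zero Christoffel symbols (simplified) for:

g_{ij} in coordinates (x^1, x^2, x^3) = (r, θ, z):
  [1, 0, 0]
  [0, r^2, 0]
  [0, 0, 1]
Using Γ^k_{ij} = (1/2) g^{km} (∂_i g_{mj} + ∂_j g_{mi} - ∂_m g_{ij}); the metric is diagonal, so only the m = k term contributes.
Non-zero symbols (using the symmetry Γ^k_{ij} = Γ^k_{ji}):
Γ^r_{θ θ} = (1/2) g^{rr} (∂_θ g_{rθ} + ∂_θ g_{rθ} - ∂_r g_{θθ}) = (1/2)(1)((0) + (0) - (2*r)) = -r
Γ^θ_{r θ} = (1/2) g^{θθ} (∂_r g_{θθ} + ∂_θ g_{θr} - ∂_θ g_{rθ}) = (1/2)(1/r^2)((2*r) + (0) - (0)) = 1/r
All other Christoffel symbols are zero.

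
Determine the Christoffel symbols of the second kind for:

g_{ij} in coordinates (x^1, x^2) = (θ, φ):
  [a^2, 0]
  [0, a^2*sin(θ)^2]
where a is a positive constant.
Using Γ^k_{ij} = (1/2) g^{km} (∂_i g_{mj} + ∂_j g_{mi} - ∂_m g_{ij}); the metric is diagonal, so only the m = k term contributes.
Non-zero symbols (using the symmetry Γ^k_{ij} = Γ^k_{ji}):
Γ^θ_{φ φ} = (1/2) g^{θθ} (∂_φ g_{θφ} + ∂_φ g_{θφ} - ∂_θ g_{φφ}) = (1/2)(1/a^2)((0) + (0) - (a^2*sin(2*θ))) = -sin(2*θ)/2
Γ^φ_{θ φ} = (1/2) g^{φφ} (∂_θ g_{φφ} + ∂_φ g_{φθ} - ∂_φ g_{θφ}) = (1/2)(1/(a^2*sin(θ)^2))((a^2*sin(2*θ)) + (0) - (0)) = 1/tan(θ)
All other Christoffel symbols are zero.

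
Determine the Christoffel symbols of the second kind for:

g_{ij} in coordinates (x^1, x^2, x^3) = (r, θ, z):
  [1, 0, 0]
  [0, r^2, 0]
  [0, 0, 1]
Using Γ^k_{ij} = (1/2) g^{km} (∂_i g_{mj} + ∂_j g_{mi} - ∂_m g_{ij}); the metric is diagonal, so only the m = k term contributes.
Non-zero symbols (using the symmetry Γ^k_{ij} = Γ^k_{ji}):
Γ^r_{θ θ} = (1/2) g^{rr} (∂_θ g_{rθ} + ∂_θ g_{rθ} - ∂_r g_{θθ}) = (1/2)(1)((0) + (0) - (2*r)) = -r
Γ^θ_{r θ} = (1/2) g^{θθ} (∂_r g_{θθ} + ∂_θ g_{θr} - ∂_θ g_{rθ}) = (1/2)(1/r^2)((2*r) + (0) - (0)) = 1/r
All other Christoffel symbols are zero.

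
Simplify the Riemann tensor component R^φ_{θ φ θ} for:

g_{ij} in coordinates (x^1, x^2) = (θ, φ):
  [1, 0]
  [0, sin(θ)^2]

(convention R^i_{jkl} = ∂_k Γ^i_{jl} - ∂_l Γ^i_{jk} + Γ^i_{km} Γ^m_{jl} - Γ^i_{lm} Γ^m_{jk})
Non-zero Christoffel symbols (Γ^k_{ij} = Γ^k_{ji}):
Γ^θ_{φ φ} = -sin(2*θ)/2
Γ^φ_{θ φ} = 1/tan(θ)
R^φ_{θ φ θ} = ∂_φ Γ^φ_{θ θ} - ∂_θ Γ^φ_{θ φ} + Γ^φ_{φ m} Γ^m_{θ θ} - Γ^φ_{θ m} Γ^m_{θ φ}
  = (0) - (-1/sin(θ)^2) + (0) - (1/tan(θ)^2) = 1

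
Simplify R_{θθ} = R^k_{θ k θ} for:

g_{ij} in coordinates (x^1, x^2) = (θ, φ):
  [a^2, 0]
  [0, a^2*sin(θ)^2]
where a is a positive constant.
Non-zero Christoffel symbols (Γ^k_{ij} = Γ^k_{ji}):
Γ^θ_{φ φ} = -sin(2*θ)/2
Γ^φ_{θ φ} = 1/tan(θ)
R^θ_{θ θ θ} = 0 (a repeated index in an antisymmetric pair)
R^φ_{θ φ θ} = ∂_φ Γ^φ_{θ θ} - ∂_θ Γ^φ_{θ φ} + Γ^φ_{φ m} Γ^m_{θ θ} - Γ^φ_{θ m} Γ^m_{θ φ}
  = (0) - (-1/sin(θ)^2) + (0) - (1/tan(θ)^2) = 1
R_{θθ} = R^θ_{θ θ θ} + R^φ_{θ φ θ} = (0) + (1) = 1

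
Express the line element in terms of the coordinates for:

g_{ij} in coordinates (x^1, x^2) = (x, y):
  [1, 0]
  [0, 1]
ds^2 = g_{ij} dx^i dx^j; only the non-zero components contribute.
ds^2 = dx^2 + dy^2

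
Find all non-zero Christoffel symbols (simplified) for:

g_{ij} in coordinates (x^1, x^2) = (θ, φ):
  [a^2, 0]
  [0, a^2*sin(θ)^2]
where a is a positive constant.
Using Γ^k_{ij} = (1/2) g^{km} (∂_i g_{mj} + ∂_j g_{mi} - ∂_m g_{ij}); the metric is diagonal, so only the m = k term contributes.
Non-zero symbols (using the symmetry Γ^k_{ij} = Γ^k_{ji}):
Γ^θ_{φ φ} = (1/2) g^{θθ} (∂_φ g_{θφ} + ∂_φ g_{θφ} - ∂_θ g_{φφ}) = (1/2)(1/a^2)((0) + (0) - (a^2*sin(2*θ))) = -sin(2*θ)/2
Γ^φ_{θ φ} = (1/2) g^{φφ} (∂_θ g_{φφ} + ∂_φ g_{φθ} - ∂_φ g_{θφ}) = (1/2)(1/(a^2*sin(θ)^2))((a^2*sin(2*θ)) + (0) - (0)) = 1/tan(θ)
All other Christoffel symbols are zero.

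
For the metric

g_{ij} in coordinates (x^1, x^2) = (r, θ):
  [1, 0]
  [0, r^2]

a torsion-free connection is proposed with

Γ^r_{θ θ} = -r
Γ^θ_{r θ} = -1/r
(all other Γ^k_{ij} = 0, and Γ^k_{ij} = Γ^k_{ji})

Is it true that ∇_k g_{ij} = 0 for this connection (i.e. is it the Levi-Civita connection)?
Using ∇_k g_{ij} = ∂_k g_{ij} - Γ^m_{ki} g_{mj} - Γ^m_{kj} g_{im}:
∇_θ g_{rθ} = (0) - (-r) - (-r) = 2*r ≠ 0
So the connection is not metric compatible (it is not the Levi-Civita connection).
No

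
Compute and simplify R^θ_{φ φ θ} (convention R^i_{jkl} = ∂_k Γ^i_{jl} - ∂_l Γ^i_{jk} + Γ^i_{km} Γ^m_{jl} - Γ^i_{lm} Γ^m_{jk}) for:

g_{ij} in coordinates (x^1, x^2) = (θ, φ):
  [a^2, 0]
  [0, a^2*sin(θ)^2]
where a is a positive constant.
Non-zero Christoffel symbols (Γ^k_{ij} = Γ^k_{ji}):
Γ^θ_{φ φ} = -sin(2*θ)/2
Γ^φ_{θ φ} = 1/tan(θ)
R^θ_{φ φ θ} = ∂_φ Γ^θ_{φ θ} - ∂_θ Γ^θ_{φ φ} + Γ^θ_{φ m} Γ^m_{φ θ} - Γ^θ_{θ m} Γ^m_{φ φ}
  = (0) - (-cos(2*θ)) + (-cos(θ)^2) - (0) = -sin(θ)^2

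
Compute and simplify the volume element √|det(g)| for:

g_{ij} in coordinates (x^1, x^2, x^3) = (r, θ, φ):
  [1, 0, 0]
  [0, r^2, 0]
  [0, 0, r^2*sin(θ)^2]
det(g) = r^4*sin(θ)^2
√|det(g)| = r^2*sin(θ) (taking 0 < θ < π so that |sin(θ)| = sin(θ))
Volume element: dV = r^2*sin(θ) dr dθ dφ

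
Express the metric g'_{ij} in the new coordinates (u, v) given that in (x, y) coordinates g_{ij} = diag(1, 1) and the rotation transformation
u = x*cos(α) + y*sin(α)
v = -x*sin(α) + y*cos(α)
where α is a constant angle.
Invert the transformation: x = u*cos(α) - v*sin(α), y = u*sin(α) + v*cos(α)
g'_{ij} = (∂x^k/∂x'^i)(∂x^l/∂x'^j) g_{kl}; with g_{kl} = δ_{kl} this is Σ_k (∂x^k/∂x'^i)(∂x^k/∂x'^j).
Jacobian: ∂x/∂u = cos(α), ∂x/∂v = -sin(α), ∂y/∂u = sin(α), ∂y/∂v = cos(α)
g'_{uu} = (cos(α))(cos(α)) + (sin(α))(sin(α)) = 1
g'_{uv} = (cos(α))(-sin(α)) + (sin(α))(cos(α)) = 0
g'_{vv} = (-sin(α))(-sin(α)) + (cos(α))(cos(α)) = 1
g'_{ij} = diag(1, 1)
The Euclidean metric is invariant under rotations.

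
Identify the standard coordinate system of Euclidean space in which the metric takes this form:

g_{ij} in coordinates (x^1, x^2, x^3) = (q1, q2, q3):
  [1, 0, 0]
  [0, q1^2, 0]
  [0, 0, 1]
The line element ds^2 = dq1^2 + q1^2 dq2^2 + dq3^2 is dr^2 + r^2 dθ^2 + dz^2 with q1 = r, q2 = θ, q3 = z.
cylindrical coordinates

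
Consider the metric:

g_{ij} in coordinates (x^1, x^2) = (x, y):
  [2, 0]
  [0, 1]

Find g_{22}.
With x^1 = x, x^2 = y, g_{22} = g_{yy} is the row-2, column-2 entry of the matrix.
g_{22} = 1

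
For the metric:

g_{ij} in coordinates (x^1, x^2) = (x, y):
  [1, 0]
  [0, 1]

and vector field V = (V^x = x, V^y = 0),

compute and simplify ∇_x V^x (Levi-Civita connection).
All Christoffel symbols are zero.
∇_x V^x = ∂_x V^x + Γ^x_{x j} V^j
  = (1) + (0)(x) + (0)(0)
  = 1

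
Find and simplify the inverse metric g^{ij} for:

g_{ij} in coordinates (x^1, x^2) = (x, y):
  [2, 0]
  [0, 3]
The metric is diagonal, so g^{ij} is diagonal with entries 1/g_{ii}: diag(1/2, 1/3).
g^{ij}:
  [1/2, 0]
  [0, 1/3]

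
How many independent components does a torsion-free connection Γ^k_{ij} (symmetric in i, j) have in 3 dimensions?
Γ^k_{ij} has n choices for the upper index and n(n+1)/2 independent symmetric lower index pairs.
Total = 3 × 3×4/2 = 3 × 6 = 18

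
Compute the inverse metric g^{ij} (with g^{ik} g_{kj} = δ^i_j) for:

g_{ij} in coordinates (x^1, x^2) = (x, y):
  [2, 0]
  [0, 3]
The metric is diagonal, so g^{ij} is diagonal with entries 1/g_{ii}: diag(1/2, 1/3).
g^{ij}:
  [1/2, 0]
  [0, 1/3]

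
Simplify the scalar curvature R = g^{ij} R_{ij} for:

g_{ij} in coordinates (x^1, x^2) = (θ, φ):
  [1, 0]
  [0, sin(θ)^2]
Non-zero Christoffel symbols (Γ^k_{ij} = Γ^k_{ji}):
Γ^θ_{φ φ} = -sin(2*θ)/2
Γ^φ_{θ φ} = 1/tan(θ)
Ricci tensor (R_{ij} = R^k_{ikj}): R_{θθ} = 1, R_{θφ} = 0, R_{φφ} = sin(θ)^2
Inverse metric: g^{θθ} = 1, g^{φφ} = 1/sin(θ)^2
R = g^{ij} R_{ij} = (1)(1) + (1/sin(θ)^2)(sin(θ)^2) = 2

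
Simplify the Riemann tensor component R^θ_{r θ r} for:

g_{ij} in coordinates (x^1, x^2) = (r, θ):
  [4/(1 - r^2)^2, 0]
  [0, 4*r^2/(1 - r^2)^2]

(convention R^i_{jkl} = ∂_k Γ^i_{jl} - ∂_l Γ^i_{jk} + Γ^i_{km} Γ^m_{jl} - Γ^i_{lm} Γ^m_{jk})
Non-zero Christoffel symbols (Γ^k_{ij} = Γ^k_{ji}):
Γ^r_{r r} = 2*r/(1 - r^2)
Γ^r_{θ θ} = (r^3 + r)/(r^2 - 1)
Γ^θ_{r θ} = (-r^2 - 1)/(r^3 - r)
R^θ_{r θ r} = ∂_θ Γ^θ_{r r} - ∂_r Γ^θ_{r θ} + Γ^θ_{θ m} Γ^m_{r r} - Γ^θ_{r m} Γ^m_{r θ}
  = (0) - ((r^4 + 4*r^2 - 1)/(r^3 - r)^2) + (2*(r^2 + 1)/(r^2 - 1)^2) - ((r^2 + 1)^2/(r^3 - r)^2) = -4/(r^2 - 1)^2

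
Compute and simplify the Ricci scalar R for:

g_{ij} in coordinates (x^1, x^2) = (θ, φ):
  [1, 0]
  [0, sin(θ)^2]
Non-zero Christoffel symbols (Γ^k_{ij} = Γ^k_{ji}):
Γ^θ_{φ φ} = -sin(2*θ)/2
Γ^φ_{θ φ} = 1/tan(θ)
Ricci tensor (R_{ij} = R^k_{ikj}): R_{θθ} = 1, R_{θφ} = 0, R_{φφ} = sin(θ)^2
Inverse metric: g^{θθ} = 1, g^{φφ} = 1/sin(θ)^2
R = g^{ij} R_{ij} = (1)(1) + (1/sin(θ)^2)(sin(θ)^2) = 2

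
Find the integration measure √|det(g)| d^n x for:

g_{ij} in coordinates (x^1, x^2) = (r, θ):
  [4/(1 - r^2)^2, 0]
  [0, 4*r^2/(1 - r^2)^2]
det(g) = 16*r^2/(1 - r^2)^4
√|det(g)| = 4*r/(r^2 - 1)^2
Volume element: dV = 4*r/(r^2 - 1)^2 dr dθ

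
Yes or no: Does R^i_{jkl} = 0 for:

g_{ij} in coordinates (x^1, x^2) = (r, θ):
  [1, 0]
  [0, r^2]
Non-zero Christoffel symbols:
Γ^r_{θ θ} = -r
Γ^θ_{r θ} = 1/r
Ricci tensor: R_{rr} = 0, R_{rθ} = 0, R_{θθ} = 0
All R_{ij} vanish; in 2 dimensions the Riemann tensor is fully determined by the Ricci tensor, so R^i_{jkl} = 0: the metric is flat (curvilinear coordinates on flat space).
Yes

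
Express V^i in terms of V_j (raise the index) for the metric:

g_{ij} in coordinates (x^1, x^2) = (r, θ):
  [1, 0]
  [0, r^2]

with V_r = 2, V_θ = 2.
Inverse metric (diagonal): g^{rr} = 1, g^{θθ} = 1/r^2
V^i = g^{ij} V_j:
V^r = (1)(2) + (0)(2) = 2
V^θ = (0)(2) + (1/r^2)(2) = 2/r^2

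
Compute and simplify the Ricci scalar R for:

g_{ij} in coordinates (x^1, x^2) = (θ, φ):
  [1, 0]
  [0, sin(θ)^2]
Non-zero Christoffel symbols (Γ^k_{ij} = Γ^k_{ji}):
Γ^θ_{φ φ} = -sin(2*θ)/2
Γ^φ_{θ φ} = 1/tan(θ)
Ricci tensor (R_{ij} = R^k_{ikj}): R_{θθ} = 1, R_{θφ} = 0, R_{φφ} = sin(θ)^2
Inverse metric: g^{θθ} = 1, g^{φφ} = 1/sin(θ)^2
R = g^{ij} R_{ij} = (1)(1) + (1/sin(θ)^2)(sin(θ)^2) = 2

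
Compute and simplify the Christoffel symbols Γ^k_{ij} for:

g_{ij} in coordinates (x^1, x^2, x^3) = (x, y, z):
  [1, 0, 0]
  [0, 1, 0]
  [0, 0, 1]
Using Γ^k_{ij} = (1/2) g^{km} (∂_i g_{mj} + ∂_j g_{mi} - ∂_m g_{ij}); the metric is diagonal, so only the m = k term contributes.
Every metric component is constant, so all ∂_m g_{ij} = 0 and every Christoffel symbol vanishes.
All Christoffel symbols are zero.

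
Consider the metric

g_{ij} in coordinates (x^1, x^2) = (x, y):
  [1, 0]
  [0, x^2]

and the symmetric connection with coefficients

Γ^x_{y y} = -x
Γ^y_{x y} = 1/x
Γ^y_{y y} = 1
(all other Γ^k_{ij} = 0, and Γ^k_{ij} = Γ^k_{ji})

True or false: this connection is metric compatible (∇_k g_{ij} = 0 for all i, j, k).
Using ∇_k g_{ij} = ∂_k g_{ij} - Γ^m_{ki} g_{mj} - Γ^m_{kj} g_{im}:
∇_y g_{yy} = (0) - (x^2) - (x^2) = -2*x^2 ≠ 0
So the connection is not metric compatible (it is not the Levi-Civita connection).
False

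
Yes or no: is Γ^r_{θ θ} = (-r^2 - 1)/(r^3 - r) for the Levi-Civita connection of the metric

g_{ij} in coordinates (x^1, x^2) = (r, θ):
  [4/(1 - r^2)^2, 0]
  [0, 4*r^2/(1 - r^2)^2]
Γ^r_{θ θ} = (1/2) g^{rr} (∂_θ g_{rθ} + ∂_θ g_{rθ} - ∂_r g_{θθ}) = (1/2)((1 - r^2)^2/4)((0) + (0) - (-8*(r^3 + r)/(r^2 - 1)^3)) = (r^3 + r)/(r^2 - 1)
This differs from the proposed value (-r^2 - 1)/(r^3 - r).
No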